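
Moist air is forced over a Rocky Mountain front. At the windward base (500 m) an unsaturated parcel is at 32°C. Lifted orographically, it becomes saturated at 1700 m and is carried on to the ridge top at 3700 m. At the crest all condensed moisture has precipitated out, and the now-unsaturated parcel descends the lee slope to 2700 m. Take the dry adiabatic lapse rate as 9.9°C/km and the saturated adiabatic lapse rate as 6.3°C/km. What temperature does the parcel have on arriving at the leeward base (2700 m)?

500–1700 m, dry: Δz = 1.2 km ⇒ ΔT = -11.88°C; T = 20.12°C
1700–3700 m, saturated: Δz = 2 km ⇒ ΔT = -12.6°C; T = 7.52°C
3700–2700 m, dry descent: Δz = 1 km ⇒ ΔT = +9.9°C; T = 17.42°C

17.42°C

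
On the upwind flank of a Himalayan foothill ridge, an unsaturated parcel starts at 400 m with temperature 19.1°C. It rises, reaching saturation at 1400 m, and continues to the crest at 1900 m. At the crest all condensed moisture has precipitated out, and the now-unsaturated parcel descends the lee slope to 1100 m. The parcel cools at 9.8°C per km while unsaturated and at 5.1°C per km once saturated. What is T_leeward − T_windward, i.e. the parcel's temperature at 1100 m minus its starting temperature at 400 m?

Dry to 1400 m: -9.8 × 1 km = -9.8°C, so T = 9.3°C.
Saturated to 1900 m: -5.1 × 0.5 km = -2.55°C, so T = 6.75°C.
Dry descent to 1100 m: +9.8 × 0.8 km = +7.84°C, so T = 14.59°C.
Net change vs windward start: 14.59 − 19.1 = -4.51°C

-4.51°C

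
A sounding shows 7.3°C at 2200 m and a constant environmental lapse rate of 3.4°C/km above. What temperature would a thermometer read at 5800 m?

-4.94°C

2200–5800 m, environmental: Δz = 3.6 km ⇒ ΔT = -12.24°C; T = -4.94°C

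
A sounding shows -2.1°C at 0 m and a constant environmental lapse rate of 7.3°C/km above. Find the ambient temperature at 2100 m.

-17.43°C

Environmental to 2100 m: -7.3 × 2.1 km = -15.33°C, so T = -17.43°C.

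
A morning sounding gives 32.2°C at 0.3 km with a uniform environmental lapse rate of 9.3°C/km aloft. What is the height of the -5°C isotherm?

Height above start = (32.2 − (-5)) / 9.3 = 4 km
Altitude = 300 m + 4000 m = 4300 m

4.3 km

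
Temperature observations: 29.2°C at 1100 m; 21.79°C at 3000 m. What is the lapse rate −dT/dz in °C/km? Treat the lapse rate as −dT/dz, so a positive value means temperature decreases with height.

Γ = −ΔT/Δz = (29.2 − 21.79) / (3000 − 1100) m
  = 7.41°C / 1.9 km = 3.9°C/km

3.9°C/km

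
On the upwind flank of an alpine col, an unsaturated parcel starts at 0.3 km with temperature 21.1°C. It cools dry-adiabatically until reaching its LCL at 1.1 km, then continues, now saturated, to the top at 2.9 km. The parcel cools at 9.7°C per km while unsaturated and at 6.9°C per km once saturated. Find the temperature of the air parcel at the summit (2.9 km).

300–1100 m, dry: Δz = 0.8 km ⇒ ΔT = -7.76°C; T = 13.34°C
1100–2900 m, saturated: Δz = 1.8 km ⇒ ΔT = -12.42°C; T = 0.92°C

0.92°C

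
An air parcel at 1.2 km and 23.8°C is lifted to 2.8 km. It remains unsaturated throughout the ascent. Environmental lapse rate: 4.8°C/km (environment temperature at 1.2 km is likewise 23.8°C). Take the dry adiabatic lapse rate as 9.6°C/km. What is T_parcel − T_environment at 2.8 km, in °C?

Parcel:
  1200–2800 m, dry: Δz = 1.6 km ⇒ ΔT = -15.36°C; T = 8.44°C
Environment:
  1200–2800 m, environment: Δz = 1.6 km ⇒ ΔT = -7.68°C; T = 16.12°C
T_parcel − T_env = 8.44 − 16.12 = -7.68°C

-7.68°C (parcel cooler than environment)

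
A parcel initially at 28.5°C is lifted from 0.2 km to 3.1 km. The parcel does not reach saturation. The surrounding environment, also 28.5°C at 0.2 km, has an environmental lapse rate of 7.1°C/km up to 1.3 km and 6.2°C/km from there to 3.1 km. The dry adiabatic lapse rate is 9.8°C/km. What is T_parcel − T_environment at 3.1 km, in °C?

Parcel:
  200–3100 m, dry: Δz = 2.9 km ⇒ ΔT = -28.42°C; T = 0.08°C
Environment:
  200–1300 m, environment, lower layer: Δz = 1.1 km ⇒ ΔT = -7.81°C; T = 20.69°C
  1300–3100 m, environment, upper layer: Δz = 1.8 km ⇒ ΔT = -11.16°C; T = 9.53°C
T_parcel − T_env = 0.08 − 9.53 = -9.45°C

-9.45°C (parcel cooler than environment)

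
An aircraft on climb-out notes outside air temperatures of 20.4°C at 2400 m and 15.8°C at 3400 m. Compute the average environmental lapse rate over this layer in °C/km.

Γ = −ΔT/Δz = (20.4 − 15.8) / (3400 − 2400) m
  = 4.6°C / 1 km = 4.6°C/km

4.6°C/km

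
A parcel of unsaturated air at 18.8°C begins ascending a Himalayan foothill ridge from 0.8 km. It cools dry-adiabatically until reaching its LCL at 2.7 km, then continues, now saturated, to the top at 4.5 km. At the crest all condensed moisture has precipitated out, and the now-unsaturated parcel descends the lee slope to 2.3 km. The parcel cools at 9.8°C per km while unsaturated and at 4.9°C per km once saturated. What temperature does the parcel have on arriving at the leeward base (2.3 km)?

800–2700 m, dry: Δz = 1.9 km ⇒ ΔT = -18.62°C; T = 0.18°C
2700–4500 m, saturated: Δz = 1.8 km ⇒ ΔT = -8.82°C; T = -8.64°C
4500–2300 m, dry descent: Δz = 2.2 km ⇒ ΔT = +21.56°C; T = 12.92°C

12.92°C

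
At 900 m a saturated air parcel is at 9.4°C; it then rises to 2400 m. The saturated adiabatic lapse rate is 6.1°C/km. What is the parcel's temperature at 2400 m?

0.25°C

900 → 2400 m (saturated adiabatic, 6.1°C/km): ΔT = -6.1 × 1.5 = -9.15°C → T = 0.25°C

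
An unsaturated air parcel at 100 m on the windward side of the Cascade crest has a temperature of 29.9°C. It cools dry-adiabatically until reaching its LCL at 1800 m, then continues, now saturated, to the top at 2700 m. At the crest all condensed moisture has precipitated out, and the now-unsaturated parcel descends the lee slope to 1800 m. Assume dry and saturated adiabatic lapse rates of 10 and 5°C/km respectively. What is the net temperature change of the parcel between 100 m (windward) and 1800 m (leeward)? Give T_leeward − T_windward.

-12.5°C

100 → 1800 m (dry, 10°C/km): ΔT = -10 × 1.7 = -17°C → T = 12.9°C
1800 → 2700 m (saturated, 5°C/km): ΔT = -5 × 0.9 = -4.5°C → T = 8.4°C
2700 → 1800 m (dry descent, 10°C/km): ΔT = +10 × 0.9 = +9°C → T = 17.4°C
Net change vs windward start: 17.4 − 29.9 = -12.5°C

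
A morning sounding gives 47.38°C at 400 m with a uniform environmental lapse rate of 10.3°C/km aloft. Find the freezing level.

Height above start = (47.38 − 0) / 10.3 = 4.6 km
Altitude = 400 m + 4600 m = 5000 m

5000 m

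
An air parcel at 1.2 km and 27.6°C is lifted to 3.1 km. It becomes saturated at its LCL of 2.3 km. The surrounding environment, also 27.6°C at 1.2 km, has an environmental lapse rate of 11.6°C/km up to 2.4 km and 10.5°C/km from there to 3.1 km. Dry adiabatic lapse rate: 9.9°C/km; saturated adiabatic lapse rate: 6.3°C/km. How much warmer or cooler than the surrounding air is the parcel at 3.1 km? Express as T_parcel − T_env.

Parcel:
  From 1200 m to 2300 m (dry): cools by 9.9 × 1.1 = 10.89°C, giving 16.71°C.
  From 2300 m to 3100 m (saturated): cools by 6.3 × 0.8 = 5.04°C, giving 11.67°C.
Environment:
  From 1200 m to 2400 m (environment, lower layer): cools by 11.6 × 1.2 = 13.92°C, giving 13.68°C.
  From 2400 m to 3100 m (environment, upper layer): cools by 10.5 × 0.7 = 7.35°C, giving 6.33°C.
T_parcel − T_env = 11.67 − 6.33 = +5.34°C

+5.34°C (parcel warmer than environment)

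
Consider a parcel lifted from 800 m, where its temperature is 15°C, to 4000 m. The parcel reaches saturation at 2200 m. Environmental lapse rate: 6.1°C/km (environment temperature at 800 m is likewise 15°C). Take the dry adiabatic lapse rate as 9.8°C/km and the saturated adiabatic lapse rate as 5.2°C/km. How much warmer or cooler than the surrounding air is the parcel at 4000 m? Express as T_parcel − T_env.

-3.56°C (parcel cooler than environment)

Parcel:
  800 → 2200 m (dry, 9.8°C/km): ΔT = -9.8 × 1.4 = -13.72°C → T = 1.28°C
  2200 → 4000 m (saturated, 5.2°C/km): ΔT = -5.2 × 1.8 = -9.36°C → T = -8.08°C
Environment:
  800 → 4000 m (environment, 6.1°C/km): ΔT = -6.1 × 3.2 = -19.52°C → T = -4.52°C
T_parcel − T_env = -8.08 − (-4.52) = -3.56°C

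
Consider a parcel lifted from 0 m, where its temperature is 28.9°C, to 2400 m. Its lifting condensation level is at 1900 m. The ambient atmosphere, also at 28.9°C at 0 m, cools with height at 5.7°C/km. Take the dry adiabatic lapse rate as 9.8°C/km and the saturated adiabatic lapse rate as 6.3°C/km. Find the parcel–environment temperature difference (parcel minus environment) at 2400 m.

-8.09°C (parcel cooler than environment)

Parcel:
  From 0 m to 1900 m (dry): cools by 9.8 × 1.9 = 18.62°C, giving 10.28°C.
  From 1900 m to 2400 m (saturated): cools by 6.3 × 0.5 = 3.15°C, giving 7.13°C.
Environment:
  From 0 m to 2400 m (environment): cools by 5.7 × 2.4 = 13.68°C, giving 15.22°C.
T_parcel − T_env = 7.13 − 15.22 = -8.09°C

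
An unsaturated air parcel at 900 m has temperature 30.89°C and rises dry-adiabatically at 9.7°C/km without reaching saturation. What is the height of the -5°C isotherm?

Height above start = (30.89 − (-5)) / 9.7 = 3.7 km
Altitude = 900 m + 3700 m = 4600 m

4600 m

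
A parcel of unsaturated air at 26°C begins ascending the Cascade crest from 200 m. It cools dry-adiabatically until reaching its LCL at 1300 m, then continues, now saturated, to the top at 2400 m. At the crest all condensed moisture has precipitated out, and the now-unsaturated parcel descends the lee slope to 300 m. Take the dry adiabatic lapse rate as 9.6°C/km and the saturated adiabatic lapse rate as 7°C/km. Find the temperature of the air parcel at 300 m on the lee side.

27.9°C

200 → 1300 m (dry, 9.6°C/km): ΔT = -9.6 × 1.1 = -10.56°C → T = 15.44°C
1300 → 2400 m (saturated, 7°C/km): ΔT = -7 × 1.1 = -7.7°C → T = 7.74°C
2400 → 300 m (dry descent, 9.6°C/km): ΔT = +9.6 × 2.1 = +20.16°C → T = 27.9°C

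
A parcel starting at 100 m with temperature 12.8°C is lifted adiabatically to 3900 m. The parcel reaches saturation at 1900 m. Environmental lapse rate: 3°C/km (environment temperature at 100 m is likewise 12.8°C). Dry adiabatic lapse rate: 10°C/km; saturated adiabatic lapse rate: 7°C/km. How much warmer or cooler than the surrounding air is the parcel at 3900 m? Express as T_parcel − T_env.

-20.6°C (parcel cooler than environment)

Parcel:
  From 100 m to 1900 m (dry): cools by 10 × 1.8 = 18°C, giving -5.2°C.
  From 1900 m to 3900 m (saturated): cools by 7 × 2 = 14°C, giving -19.2°C.
Environment:
  From 100 m to 3900 m (environment): cools by 3 × 3.8 = 11.4°C, giving 1.4°C.
T_parcel − T_env = -19.2 − 1.4 = -20.6°C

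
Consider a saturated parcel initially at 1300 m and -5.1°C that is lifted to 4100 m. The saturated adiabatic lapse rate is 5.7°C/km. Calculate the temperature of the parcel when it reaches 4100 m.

1300 → 4100 m (saturated adiabatic, 5.7°C/km): ΔT = -5.7 × 2.8 = -15.96°C → T = -21.06°C

-21.06°C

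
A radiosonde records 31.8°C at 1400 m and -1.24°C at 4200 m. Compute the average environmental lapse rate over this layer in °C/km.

11.8°C/km

Γ = −ΔT/Δz = (31.8 − (-1.24)) / (4200 − 1400) m
  = 33.04°C / 2.8 km = 11.8°C/km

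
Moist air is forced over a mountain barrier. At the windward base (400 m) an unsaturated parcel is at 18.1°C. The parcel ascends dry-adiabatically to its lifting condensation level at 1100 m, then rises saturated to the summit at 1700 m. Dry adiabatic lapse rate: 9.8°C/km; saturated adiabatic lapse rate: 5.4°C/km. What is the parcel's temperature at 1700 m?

8°C

400–1100 m, dry: Δz = 0.7 km ⇒ ΔT = -6.86°C; T = 11.24°C
1100–1700 m, saturated: Δz = 0.6 km ⇒ ΔT = -3.24°C; T = 8°C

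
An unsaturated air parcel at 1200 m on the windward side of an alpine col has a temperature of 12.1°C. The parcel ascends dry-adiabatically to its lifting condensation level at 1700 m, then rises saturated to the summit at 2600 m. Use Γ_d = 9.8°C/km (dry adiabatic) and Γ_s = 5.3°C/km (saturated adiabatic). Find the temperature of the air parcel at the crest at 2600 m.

Dry to 1700 m: -9.8 × 0.5 km = -4.9°C, so T = 7.2°C.
Saturated to 2600 m: -5.3 × 0.9 km = -4.77°C, so T = 2.43°C.

2.43°C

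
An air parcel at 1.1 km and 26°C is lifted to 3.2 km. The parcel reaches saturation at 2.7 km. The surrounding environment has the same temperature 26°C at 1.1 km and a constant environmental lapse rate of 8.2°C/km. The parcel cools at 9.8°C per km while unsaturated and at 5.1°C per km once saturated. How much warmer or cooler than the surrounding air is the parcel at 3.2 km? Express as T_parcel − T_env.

Parcel:
  1100 → 2700 m (dry, 9.8°C/km): ΔT = -9.8 × 1.6 = -15.68°C → T = 10.32°C
  2700 → 3200 m (saturated, 5.1°C/km): ΔT = -5.1 × 0.5 = -2.55°C → T = 7.77°C
Environment:
  1100 → 3200 m (environment, 8.2°C/km): ΔT = -8.2 × 2.1 = -17.22°C → T = 8.78°C
T_parcel − T_env = 7.77 − 8.78 = -1.01°C

-1.01°C (parcel cooler than environment)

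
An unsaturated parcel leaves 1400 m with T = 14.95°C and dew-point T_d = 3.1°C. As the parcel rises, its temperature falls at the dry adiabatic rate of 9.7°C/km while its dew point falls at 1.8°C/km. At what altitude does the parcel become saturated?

T and T_d converge at 9.7 − 1.8 = 7.9°C per km
Height above start = (14.95 − 3.1) / 7.9 = 1.5 km
LCL altitude = 1400 m + 1500 m = 2900 m

2900 m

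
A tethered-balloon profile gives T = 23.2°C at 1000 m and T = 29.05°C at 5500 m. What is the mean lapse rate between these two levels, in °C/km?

-1.3°C/km

Γ = −ΔT/Δz = (23.2 − 29.05) / (5500 − 1000) m
  = -5.85°C / 4.5 km = -1.3°C/km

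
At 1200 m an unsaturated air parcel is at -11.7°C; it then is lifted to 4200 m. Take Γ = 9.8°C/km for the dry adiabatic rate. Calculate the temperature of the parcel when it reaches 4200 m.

-41.1°C

1200 → 4200 m (dry adiabatic, 9.8°C/km): ΔT = -9.8 × 3 = -29.4°C → T = -41.1°C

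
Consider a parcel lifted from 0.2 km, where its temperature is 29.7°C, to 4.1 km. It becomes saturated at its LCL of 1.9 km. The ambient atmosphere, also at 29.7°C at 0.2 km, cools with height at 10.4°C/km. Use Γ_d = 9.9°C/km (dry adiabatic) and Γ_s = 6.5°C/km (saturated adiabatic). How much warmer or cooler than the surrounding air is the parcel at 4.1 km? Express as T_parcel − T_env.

+9.43°C (parcel warmer than environment)

Parcel:
  200 → 1900 m (dry, 9.9°C/km): ΔT = -9.9 × 1.7 = -16.83°C → T = 12.87°C
  1900 → 4100 m (saturated, 6.5°C/km): ΔT = -6.5 × 2.2 = -14.3°C → T = -1.43°C
Environment:
  200 → 4100 m (environment, 10.4°C/km): ΔT = -10.4 × 3.9 = -40.56°C → T = -10.86°C
T_parcel − T_env = -1.43 − (-10.86) = +9.43°C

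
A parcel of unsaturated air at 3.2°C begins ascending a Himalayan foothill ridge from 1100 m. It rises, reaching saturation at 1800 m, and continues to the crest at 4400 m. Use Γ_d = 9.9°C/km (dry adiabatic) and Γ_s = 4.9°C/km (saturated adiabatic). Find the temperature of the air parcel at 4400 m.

1100–1800 m, dry: Δz = 0.7 km ⇒ ΔT = -6.93°C; T = -3.73°C
1800–4400 m, saturated: Δz = 2.6 km ⇒ ΔT = -12.74°C; T = -16.47°C

-16.47°C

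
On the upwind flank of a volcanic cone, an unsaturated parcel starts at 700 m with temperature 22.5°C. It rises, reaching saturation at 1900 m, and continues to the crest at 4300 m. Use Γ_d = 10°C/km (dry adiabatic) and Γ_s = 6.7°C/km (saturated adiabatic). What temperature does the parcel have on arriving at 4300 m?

-5.58°C

700 → 1900 m (dry, 10°C/km): ΔT = -10 × 1.2 = -12°C → T = 10.5°C
1900 → 4300 m (saturated, 6.7°C/km): ΔT = -6.7 × 2.4 = -16.08°C → T = -5.58°C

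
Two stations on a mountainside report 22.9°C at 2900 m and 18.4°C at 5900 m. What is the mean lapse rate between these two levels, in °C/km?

Γ = −ΔT/Δz = (22.9 − 18.4) / (5900 − 2900) m
  = 4.5°C / 3 km = 1.5°C/km

1.5°C/km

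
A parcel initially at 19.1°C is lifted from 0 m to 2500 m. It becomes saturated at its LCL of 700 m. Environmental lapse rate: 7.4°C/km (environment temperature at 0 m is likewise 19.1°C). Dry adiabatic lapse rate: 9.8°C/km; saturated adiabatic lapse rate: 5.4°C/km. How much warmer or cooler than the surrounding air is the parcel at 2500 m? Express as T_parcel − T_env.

+1.92°C (parcel warmer than environment)

Parcel:
  0–700 m, dry: Δz = 0.7 km ⇒ ΔT = -6.86°C; T = 12.24°C
  700–2500 m, saturated: Δz = 1.8 km ⇒ ΔT = -9.72°C; T = 2.52°C
Environment:
  0–2500 m, environment: Δz = 2.5 km ⇒ ΔT = -18.5°C; T = 0.6°C
T_parcel − T_env = 2.52 − 0.6 = +1.92°C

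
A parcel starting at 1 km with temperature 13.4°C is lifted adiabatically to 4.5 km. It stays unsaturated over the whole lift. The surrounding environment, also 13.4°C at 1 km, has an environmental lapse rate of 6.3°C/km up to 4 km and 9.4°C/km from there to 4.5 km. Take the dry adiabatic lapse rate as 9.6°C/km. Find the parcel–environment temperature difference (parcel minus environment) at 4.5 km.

-10°C (parcel cooler than environment)

Parcel:
  From 1000 m to 4500 m (dry): cools by 9.6 × 3.5 = 33.6°C, giving -20.2°C.
Environment:
  From 1000 m to 4000 m (environment, lower layer): cools by 6.3 × 3 = 18.9°C, giving -5.5°C.
  From 4000 m to 4500 m (environment, upper layer): cools by 9.4 × 0.5 = 4.7°C, giving -10.2°C.
T_parcel − T_env = -20.2 − (-10.2) = -10°C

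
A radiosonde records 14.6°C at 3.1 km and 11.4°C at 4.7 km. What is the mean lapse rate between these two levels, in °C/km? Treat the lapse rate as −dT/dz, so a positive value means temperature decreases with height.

Γ = −ΔT/Δz = (14.6 − 11.4) / (4700 − 3100) m
  = 3.2°C / 1.6 km = 2°C/km

2°C/km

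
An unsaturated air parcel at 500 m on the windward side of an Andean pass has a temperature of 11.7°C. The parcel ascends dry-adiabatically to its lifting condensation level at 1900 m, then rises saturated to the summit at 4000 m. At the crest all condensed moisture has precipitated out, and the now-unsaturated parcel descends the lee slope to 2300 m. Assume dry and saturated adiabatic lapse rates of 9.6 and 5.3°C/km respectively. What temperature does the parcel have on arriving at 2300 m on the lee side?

From 500 m to 1900 m (dry): cools by 9.6 × 1.4 = 13.44°C, giving -1.74°C.
From 1900 m to 4000 m (saturated): cools by 5.3 × 2.1 = 11.13°C, giving -12.87°C.
From 4000 m to 2300 m (dry descent): warms by 9.6 × 1.7 = 16.32°C, giving 3.45°C.

3.45°C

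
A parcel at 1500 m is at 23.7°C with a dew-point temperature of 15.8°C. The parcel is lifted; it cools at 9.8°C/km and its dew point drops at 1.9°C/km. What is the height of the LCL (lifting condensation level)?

2500 m

T and T_d converge at 9.8 − 1.9 = 7.9°C per km
Height above start = (23.7 − 15.8) / 7.9 = 1 km
LCL altitude = 1500 m + 1000 m = 2500 m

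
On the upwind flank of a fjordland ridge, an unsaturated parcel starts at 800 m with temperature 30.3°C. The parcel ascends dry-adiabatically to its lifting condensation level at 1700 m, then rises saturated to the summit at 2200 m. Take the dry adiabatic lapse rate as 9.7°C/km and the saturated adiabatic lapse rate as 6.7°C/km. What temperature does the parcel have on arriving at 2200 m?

From 800 m to 1700 m (dry): cools by 9.7 × 0.9 = 8.73°C, giving 21.57°C.
From 1700 m to 2200 m (saturated): cools by 6.7 × 0.5 = 3.35°C, giving 18.22°C.

18.22°C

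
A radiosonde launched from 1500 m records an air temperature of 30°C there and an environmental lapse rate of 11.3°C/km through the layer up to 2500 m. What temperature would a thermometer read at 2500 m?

18.7°C

Environmental to 2500 m: -11.3 × 1 km = -11.3°C, so T = 18.7°C.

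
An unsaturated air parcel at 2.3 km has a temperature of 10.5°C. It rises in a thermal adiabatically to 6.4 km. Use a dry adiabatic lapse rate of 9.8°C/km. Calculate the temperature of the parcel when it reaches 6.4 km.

From 2300 m to 6400 m (dry adiabatic): cools by 9.8 × 4.1 = 40.18°C, giving -29.68°C.

-29.68°C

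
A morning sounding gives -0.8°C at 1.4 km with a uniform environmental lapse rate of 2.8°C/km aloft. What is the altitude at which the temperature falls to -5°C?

2.9 km

Height above start = (-0.8 − (-5)) / 2.8 = 1.5 km
Altitude = 1400 m + 1500 m = 2900 m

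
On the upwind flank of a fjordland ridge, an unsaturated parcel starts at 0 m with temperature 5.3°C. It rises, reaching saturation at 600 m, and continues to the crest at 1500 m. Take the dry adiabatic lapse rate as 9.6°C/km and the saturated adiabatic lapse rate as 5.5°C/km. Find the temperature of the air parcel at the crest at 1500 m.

-5.41°C

0 → 600 m (dry, 9.6°C/km): ΔT = -9.6 × 0.6 = -5.76°C → T = -0.46°C
600 → 1500 m (saturated, 5.5°C/km): ΔT = -5.5 × 0.9 = -4.95°C → T = -5.41°C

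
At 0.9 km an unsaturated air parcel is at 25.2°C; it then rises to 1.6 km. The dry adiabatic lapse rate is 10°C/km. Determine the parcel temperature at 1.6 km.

From 900 m to 1600 m (dry adiabatic): cools by 10 × 0.7 = 7°C, giving 18.2°C.

18.2°C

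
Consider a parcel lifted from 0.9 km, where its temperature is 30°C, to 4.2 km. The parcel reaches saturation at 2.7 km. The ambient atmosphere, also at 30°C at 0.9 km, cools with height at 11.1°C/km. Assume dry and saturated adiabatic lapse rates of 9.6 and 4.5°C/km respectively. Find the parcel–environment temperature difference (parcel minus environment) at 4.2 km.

+12.6°C (parcel warmer than environment)

Parcel:
  Dry to 2700 m: -9.6 × 1.8 km = -17.28°C, so T = 12.72°C.
  Saturated to 4200 m: -4.5 × 1.5 km = -6.75°C, so T = 5.97°C.
Environment:
  Environment to 4200 m: -11.1 × 3.3 km = -36.63°C, so T = -6.63°C.
T_parcel − T_env = 5.97 − (-6.63) = +12.6°C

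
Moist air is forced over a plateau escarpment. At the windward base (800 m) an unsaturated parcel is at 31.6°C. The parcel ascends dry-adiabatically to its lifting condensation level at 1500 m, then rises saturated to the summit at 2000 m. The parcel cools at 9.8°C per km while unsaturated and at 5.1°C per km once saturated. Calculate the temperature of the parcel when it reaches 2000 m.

22.19°C

From 800 m to 1500 m (dry): cools by 9.8 × 0.7 = 6.86°C, giving 24.74°C.
From 1500 m to 2000 m (saturated): cools by 5.1 × 0.5 = 2.55°C, giving 22.19°C.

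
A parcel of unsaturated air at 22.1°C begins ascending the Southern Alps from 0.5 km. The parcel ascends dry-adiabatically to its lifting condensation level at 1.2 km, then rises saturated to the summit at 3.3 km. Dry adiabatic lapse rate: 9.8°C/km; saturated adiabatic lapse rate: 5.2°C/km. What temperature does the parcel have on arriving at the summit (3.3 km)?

4.32°C

From 500 m to 1200 m (dry): cools by 9.8 × 0.7 = 6.86°C, giving 15.24°C.
From 1200 m to 3300 m (saturated): cools by 5.2 × 2.1 = 10.92°C, giving 4.32°C.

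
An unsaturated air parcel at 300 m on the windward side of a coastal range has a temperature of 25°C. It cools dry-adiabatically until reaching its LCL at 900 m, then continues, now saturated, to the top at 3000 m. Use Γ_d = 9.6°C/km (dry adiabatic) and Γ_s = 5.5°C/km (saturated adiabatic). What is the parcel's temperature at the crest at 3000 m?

300–900 m, dry: Δz = 0.6 km ⇒ ΔT = -5.76°C; T = 19.24°C
900–3000 m, saturated: Δz = 2.1 km ⇒ ΔT = -11.55°C; T = 7.69°C

7.69°C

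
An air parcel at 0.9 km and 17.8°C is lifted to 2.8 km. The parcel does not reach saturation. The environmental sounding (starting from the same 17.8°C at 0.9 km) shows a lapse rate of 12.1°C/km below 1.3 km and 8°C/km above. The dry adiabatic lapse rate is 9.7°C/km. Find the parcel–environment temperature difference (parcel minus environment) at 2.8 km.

-1.59°C (parcel cooler than environment)

Parcel:
  900–2800 m, dry: Δz = 1.9 km ⇒ ΔT = -18.43°C; T = -0.63°C
Environment:
  900–1300 m, environment, lower layer: Δz = 0.4 km ⇒ ΔT = -4.84°C; T = 12.96°C
  1300–2800 m, environment, upper layer: Δz = 1.5 km ⇒ ΔT = -12°C; T = 0.96°C
T_parcel − T_env = -0.63 − 0.96 = -1.59°C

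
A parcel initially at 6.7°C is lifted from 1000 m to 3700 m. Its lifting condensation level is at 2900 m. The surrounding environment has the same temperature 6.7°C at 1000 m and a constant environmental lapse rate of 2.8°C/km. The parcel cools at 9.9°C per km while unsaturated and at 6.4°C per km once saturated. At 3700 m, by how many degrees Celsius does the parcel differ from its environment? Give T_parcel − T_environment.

-16.37°C (parcel cooler than environment)

Parcel:
  1000 → 2900 m (dry, 9.9°C/km): ΔT = -9.9 × 1.9 = -18.81°C → T = -12.11°C
  2900 → 3700 m (saturated, 6.4°C/km): ΔT = -6.4 × 0.8 = -5.12°C → T = -17.23°C
Environment:
  1000 → 3700 m (environment, 2.8°C/km): ΔT = -2.8 × 2.7 = -7.56°C → T = -0.86°C
T_parcel − T_env = -17.23 − (-0.86) = -16.37°C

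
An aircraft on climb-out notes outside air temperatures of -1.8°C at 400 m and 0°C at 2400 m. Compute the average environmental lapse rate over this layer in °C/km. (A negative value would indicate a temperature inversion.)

-0.9°C/km

Γ = −ΔT/Δz = (-1.8 − 0) / (2400 − 400) m
  = -1.8°C / 2 km = -0.9°C/km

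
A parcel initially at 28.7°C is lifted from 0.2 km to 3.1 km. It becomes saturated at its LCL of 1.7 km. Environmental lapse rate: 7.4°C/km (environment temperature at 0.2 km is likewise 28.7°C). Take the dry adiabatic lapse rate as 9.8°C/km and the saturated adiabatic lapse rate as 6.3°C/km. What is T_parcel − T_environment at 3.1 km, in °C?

Parcel:
  Dry to 1700 m: -9.8 × 1.5 km = -14.7°C, so T = 14°C.
  Saturated to 3100 m: -6.3 × 1.4 km = -8.82°C, so T = 5.18°C.
Environment:
  Environment to 3100 m: -7.4 × 2.9 km = -21.46°C, so T = 7.24°C.
T_parcel − T_env = 5.18 − 7.24 = -2.06°C

-2.06°C (parcel cooler than environment)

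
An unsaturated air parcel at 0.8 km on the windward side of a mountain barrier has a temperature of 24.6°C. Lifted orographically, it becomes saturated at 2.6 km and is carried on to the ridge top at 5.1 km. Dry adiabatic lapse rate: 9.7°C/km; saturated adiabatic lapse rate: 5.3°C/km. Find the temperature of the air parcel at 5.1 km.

800 → 2600 m (dry, 9.7°C/km): ΔT = -9.7 × 1.8 = -17.46°C → T = 7.14°C
2600 → 5100 m (saturated, 5.3°C/km): ΔT = -5.3 × 2.5 = -13.25°C → T = -6.11°C

-6.11°C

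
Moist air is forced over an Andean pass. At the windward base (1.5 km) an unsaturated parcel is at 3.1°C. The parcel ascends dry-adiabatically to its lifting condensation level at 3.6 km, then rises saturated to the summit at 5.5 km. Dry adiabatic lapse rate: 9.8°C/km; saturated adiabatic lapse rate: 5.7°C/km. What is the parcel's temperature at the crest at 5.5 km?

-28.31°C

From 1500 m to 3600 m (dry): cools by 9.8 × 2.1 = 20.58°C, giving -17.48°C.
From 3600 m to 5500 m (saturated): cools by 5.7 × 1.9 = 10.83°C, giving -28.31°C.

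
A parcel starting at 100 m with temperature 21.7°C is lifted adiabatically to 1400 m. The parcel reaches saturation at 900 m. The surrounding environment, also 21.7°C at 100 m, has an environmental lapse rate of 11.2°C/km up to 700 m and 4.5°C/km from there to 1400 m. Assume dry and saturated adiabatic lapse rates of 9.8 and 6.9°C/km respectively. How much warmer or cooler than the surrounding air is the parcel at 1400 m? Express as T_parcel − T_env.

Parcel:
  From 100 m to 900 m (dry): cools by 9.8 × 0.8 = 7.84°C, giving 13.86°C.
  From 900 m to 1400 m (saturated): cools by 6.9 × 0.5 = 3.45°C, giving 10.41°C.
Environment:
  From 100 m to 700 m (environment, lower layer): cools by 11.2 × 0.6 = 6.72°C, giving 14.98°C.
  From 700 m to 1400 m (environment, upper layer): cools by 4.5 × 0.7 = 3.15°C, giving 11.83°C.
T_parcel − T_env = 10.41 − 11.83 = -1.42°C

-1.42°C (parcel cooler than environment)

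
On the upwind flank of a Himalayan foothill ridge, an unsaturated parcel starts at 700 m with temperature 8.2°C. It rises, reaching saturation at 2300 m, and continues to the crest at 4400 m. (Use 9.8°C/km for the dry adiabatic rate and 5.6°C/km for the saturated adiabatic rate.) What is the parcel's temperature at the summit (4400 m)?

-19.24°C

Dry to 2300 m: -9.8 × 1.6 km = -15.68°C, so T = -7.48°C.
Saturated to 4400 m: -5.6 × 2.1 km = -11.76°C, so T = -19.24°C.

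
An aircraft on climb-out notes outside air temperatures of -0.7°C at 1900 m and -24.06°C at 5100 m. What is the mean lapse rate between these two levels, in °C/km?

7.3°C/km

Γ = −ΔT/Δz = (-0.7 − (-24.06)) / (5100 − 1900) m
  = 23.36°C / 3.2 km = 7.3°C/km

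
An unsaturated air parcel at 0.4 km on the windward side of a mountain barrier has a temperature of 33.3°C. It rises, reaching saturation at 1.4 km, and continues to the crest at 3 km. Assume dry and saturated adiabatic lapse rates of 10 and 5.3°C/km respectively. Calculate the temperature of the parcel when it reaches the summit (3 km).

Dry to 1400 m: -10 × 1 km = -10°C, so T = 23.3°C.
Saturated to 3000 m: -5.3 × 1.6 km = -8.48°C, so T = 14.82°C.

14.82°C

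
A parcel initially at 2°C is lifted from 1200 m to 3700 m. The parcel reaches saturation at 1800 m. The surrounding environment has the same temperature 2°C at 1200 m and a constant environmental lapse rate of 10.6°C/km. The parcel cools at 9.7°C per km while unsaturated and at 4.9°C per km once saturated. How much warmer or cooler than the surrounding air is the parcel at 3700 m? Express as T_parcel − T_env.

+11.37°C (parcel warmer than environment)

Parcel:
  1200 → 1800 m (dry, 9.7°C/km): ΔT = -9.7 × 0.6 = -5.82°C → T = -3.82°C
  1800 → 3700 m (saturated, 4.9°C/km): ΔT = -4.9 × 1.9 = -9.31°C → T = -13.13°C
Environment:
  1200 → 3700 m (environment, 10.6°C/km): ΔT = -10.6 × 2.5 = -26.5°C → T = -24.5°C
T_parcel − T_env = -13.13 − (-24.5) = +11.37°C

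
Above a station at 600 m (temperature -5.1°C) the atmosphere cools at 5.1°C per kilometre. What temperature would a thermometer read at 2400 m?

From 600 m to 2400 m (environmental): cools by 5.1 × 1.8 = 9.18°C, giving -14.28°C.

-14.28°C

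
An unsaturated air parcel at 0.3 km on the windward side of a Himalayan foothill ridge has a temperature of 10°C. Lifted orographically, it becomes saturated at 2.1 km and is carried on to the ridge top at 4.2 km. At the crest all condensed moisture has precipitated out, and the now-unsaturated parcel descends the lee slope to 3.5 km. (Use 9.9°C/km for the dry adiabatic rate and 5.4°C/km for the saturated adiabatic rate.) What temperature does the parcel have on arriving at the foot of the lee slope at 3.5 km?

-12.23°C

Dry to 2100 m: -9.9 × 1.8 km = -17.82°C, so T = -7.82°C.
Saturated to 4200 m: -5.4 × 2.1 km = -11.34°C, so T = -19.16°C.
Dry descent to 3500 m: +9.9 × 0.7 km = +6.93°C, so T = -12.23°C.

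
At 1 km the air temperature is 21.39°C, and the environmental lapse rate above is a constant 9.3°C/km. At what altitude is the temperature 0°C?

Height above start = (21.39 − 0) / 9.3 = 2.3 km
Altitude = 1000 m + 2300 m = 3300 m

3.3 km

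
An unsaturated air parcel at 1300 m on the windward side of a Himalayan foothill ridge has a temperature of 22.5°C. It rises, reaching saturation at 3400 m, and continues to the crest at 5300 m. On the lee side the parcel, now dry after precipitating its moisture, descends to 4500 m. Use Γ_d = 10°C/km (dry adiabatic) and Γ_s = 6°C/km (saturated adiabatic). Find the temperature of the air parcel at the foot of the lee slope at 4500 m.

1300–3400 m, dry: Δz = 2.1 km ⇒ ΔT = -21°C; T = 1.5°C
3400–5300 m, saturated: Δz = 1.9 km ⇒ ΔT = -11.4°C; T = -9.9°C
5300–4500 m, dry descent: Δz = 0.8 km ⇒ ΔT = +8°C; T = -1.9°C

-1.9°C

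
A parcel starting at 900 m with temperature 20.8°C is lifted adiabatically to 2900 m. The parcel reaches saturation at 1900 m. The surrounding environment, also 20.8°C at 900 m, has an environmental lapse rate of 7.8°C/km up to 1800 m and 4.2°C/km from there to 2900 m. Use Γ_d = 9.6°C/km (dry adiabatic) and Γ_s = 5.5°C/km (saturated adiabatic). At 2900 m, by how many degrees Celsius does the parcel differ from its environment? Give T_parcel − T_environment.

Parcel:
  900–1900 m, dry: Δz = 1 km ⇒ ΔT = -9.6°C; T = 11.2°C
  1900–2900 m, saturated: Δz = 1 km ⇒ ΔT = -5.5°C; T = 5.7°C
Environment:
  900–1800 m, environment, lower layer: Δz = 0.9 km ⇒ ΔT = -7.02°C; T = 13.78°C
  1800–2900 m, environment, upper layer: Δz = 1.1 km ⇒ ΔT = -4.62°C; T = 9.16°C
T_parcel − T_env = 5.7 − 9.16 = -3.46°C

-3.46°C (parcel cooler than environment)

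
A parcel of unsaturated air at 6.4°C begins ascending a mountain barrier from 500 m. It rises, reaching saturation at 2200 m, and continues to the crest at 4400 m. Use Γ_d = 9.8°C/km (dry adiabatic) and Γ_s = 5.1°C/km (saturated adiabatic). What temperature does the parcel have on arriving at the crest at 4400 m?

Dry to 2200 m: -9.8 × 1.7 km = -16.66°C, so T = -10.26°C.
Saturated to 4400 m: -5.1 × 2.2 km = -11.22°C, so T = -21.48°C.

-21.48°C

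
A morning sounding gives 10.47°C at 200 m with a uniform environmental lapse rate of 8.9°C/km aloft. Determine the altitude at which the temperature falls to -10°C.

2500 m

Height above start = (10.47 − (-10)) / 8.9 = 2.3 km
Altitude = 200 m + 2300 m = 2500 m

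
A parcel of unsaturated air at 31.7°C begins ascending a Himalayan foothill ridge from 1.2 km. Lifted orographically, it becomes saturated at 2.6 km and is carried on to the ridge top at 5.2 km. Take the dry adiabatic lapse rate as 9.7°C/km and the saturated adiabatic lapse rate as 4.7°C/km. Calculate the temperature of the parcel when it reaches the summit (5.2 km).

1200–2600 m, dry: Δz = 1.4 km ⇒ ΔT = -13.58°C; T = 18.12°C
2600–5200 m, saturated: Δz = 2.6 km ⇒ ΔT = -12.22°C; T = 5.9°C

5.9°C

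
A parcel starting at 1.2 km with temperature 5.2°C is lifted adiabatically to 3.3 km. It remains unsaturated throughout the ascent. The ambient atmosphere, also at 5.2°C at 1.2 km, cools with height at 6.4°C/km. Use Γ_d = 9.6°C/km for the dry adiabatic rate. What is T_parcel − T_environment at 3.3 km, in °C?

Parcel:
  1200 → 3300 m (dry, 9.6°C/km): ΔT = -9.6 × 2.1 = -20.16°C → T = -14.96°C
Environment:
  1200 → 3300 m (environment, 6.4°C/km): ΔT = -6.4 × 2.1 = -13.44°C → T = -8.24°C
T_parcel − T_env = -14.96 − (-8.24) = -6.72°C

-6.72°C (parcel cooler than environment)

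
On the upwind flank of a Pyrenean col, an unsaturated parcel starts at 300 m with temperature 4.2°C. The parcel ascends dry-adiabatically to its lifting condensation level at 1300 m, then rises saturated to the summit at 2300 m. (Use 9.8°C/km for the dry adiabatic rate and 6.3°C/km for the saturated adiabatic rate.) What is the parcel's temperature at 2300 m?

-11.9°C

300 → 1300 m (dry, 9.8°C/km): ΔT = -9.8 × 1 = -9.8°C → T = -5.6°C
1300 → 2300 m (saturated, 6.3°C/km): ΔT = -6.3 × 1 = -6.3°C → T = -11.9°C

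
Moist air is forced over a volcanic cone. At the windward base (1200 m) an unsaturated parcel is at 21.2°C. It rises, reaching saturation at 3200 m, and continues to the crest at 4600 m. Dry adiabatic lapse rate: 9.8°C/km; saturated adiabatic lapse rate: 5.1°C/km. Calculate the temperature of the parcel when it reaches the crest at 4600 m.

From 1200 m to 3200 m (dry): cools by 9.8 × 2 = 19.6°C, giving 1.6°C.
From 3200 m to 4600 m (saturated): cools by 5.1 × 1.4 = 7.14°C, giving -5.54°C.

-5.54°C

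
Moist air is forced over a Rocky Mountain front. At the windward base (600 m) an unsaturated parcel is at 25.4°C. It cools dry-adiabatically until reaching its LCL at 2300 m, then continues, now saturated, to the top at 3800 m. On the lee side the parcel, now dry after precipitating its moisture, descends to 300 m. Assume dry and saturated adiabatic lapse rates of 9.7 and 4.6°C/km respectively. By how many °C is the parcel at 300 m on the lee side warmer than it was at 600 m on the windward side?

+10.56°C

Dry to 2300 m: -9.7 × 1.7 km = -16.49°C, so T = 8.91°C.
Saturated to 3800 m: -4.6 × 1.5 km = -6.9°C, so T = 2.01°C.
Dry descent to 300 m: +9.7 × 3.5 km = +33.95°C, so T = 35.96°C.
Net change vs windward start: 35.96 − 25.4 = +10.56°C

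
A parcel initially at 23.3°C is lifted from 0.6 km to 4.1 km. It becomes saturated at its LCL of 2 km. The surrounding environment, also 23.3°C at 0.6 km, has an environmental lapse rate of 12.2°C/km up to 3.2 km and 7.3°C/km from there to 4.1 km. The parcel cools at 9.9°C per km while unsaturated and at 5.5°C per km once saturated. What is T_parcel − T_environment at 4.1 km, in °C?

Parcel:
  Dry to 2000 m: -9.9 × 1.4 km = -13.86°C, so T = 9.44°C.
  Saturated to 4100 m: -5.5 × 2.1 km = -11.55°C, so T = -2.11°C.
Environment:
  Environment, lower layer to 3200 m: -12.2 × 2.6 km = -31.72°C, so T = -8.42°C.
  Environment, upper layer to 4100 m: -7.3 × 0.9 km = -6.57°C, so T = -14.99°C.
T_parcel − T_env = -2.11 − (-14.99) = +12.88°C

+12.88°C (parcel warmer than environment)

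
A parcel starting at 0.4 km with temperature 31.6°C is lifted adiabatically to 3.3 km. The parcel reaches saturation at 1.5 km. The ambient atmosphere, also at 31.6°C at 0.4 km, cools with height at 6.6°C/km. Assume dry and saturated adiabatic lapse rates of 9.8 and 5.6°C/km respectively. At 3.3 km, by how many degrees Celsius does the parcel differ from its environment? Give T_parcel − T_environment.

-1.72°C (parcel cooler than environment)

Parcel:
  Dry to 1500 m: -9.8 × 1.1 km = -10.78°C, so T = 20.82°C.
  Saturated to 3300 m: -5.6 × 1.8 km = -10.08°C, so T = 10.74°C.
Environment:
  Environment to 3300 m: -6.6 × 2.9 km = -19.14°C, so T = 12.46°C.
T_parcel − T_env = 10.74 − 12.46 = -1.72°C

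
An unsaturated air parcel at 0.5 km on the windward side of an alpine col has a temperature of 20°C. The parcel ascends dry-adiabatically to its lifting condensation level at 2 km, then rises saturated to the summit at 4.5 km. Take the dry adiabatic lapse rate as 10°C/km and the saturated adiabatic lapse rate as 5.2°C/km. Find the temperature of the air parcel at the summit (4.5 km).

-8°C

500 → 2000 m (dry, 10°C/km): ΔT = -10 × 1.5 = -15°C → T = 5°C
2000 → 4500 m (saturated, 5.2°C/km): ΔT = -5.2 × 2.5 = -13°C → T = -8°C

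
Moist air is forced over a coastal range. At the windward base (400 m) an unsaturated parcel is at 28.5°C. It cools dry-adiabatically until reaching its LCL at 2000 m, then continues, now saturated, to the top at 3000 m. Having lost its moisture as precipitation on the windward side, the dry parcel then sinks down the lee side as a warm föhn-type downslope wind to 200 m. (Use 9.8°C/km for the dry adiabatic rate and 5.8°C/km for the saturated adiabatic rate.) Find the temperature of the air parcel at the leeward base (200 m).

400 → 2000 m (dry, 9.8°C/km): ΔT = -9.8 × 1.6 = -15.68°C → T = 12.82°C
2000 → 3000 m (saturated, 5.8°C/km): ΔT = -5.8 × 1 = -5.8°C → T = 7.02°C
3000 → 200 m (dry descent, 9.8°C/km): ΔT = +9.8 × 2.8 = +27.44°C → T = 34.46°C

34.46°C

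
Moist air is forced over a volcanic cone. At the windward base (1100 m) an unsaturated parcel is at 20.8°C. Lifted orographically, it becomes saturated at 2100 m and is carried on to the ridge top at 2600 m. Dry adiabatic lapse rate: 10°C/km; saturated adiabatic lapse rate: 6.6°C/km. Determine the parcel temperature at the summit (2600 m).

1100 → 2100 m (dry, 10°C/km): ΔT = -10 × 1 = -10°C → T = 10.8°C
2100 → 2600 m (saturated, 6.6°C/km): ΔT = -6.6 × 0.5 = -3.3°C → T = 7.5°C

7.5°C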